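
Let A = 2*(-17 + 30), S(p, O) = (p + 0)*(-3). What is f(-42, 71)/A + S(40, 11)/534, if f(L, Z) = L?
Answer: -2129/1157 ≈ -1.8401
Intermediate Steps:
S(p, O) = -3*p (S(p, O) = p*(-3) = -3*p)
A = 26 (A = 2*13 = 26)
f(-42, 71)/A + S(40, 11)/534 = -42/26 - 3*40/534 = -42*1/26 - 120*1/534 = -21/13 - 20/89 = -2129/1157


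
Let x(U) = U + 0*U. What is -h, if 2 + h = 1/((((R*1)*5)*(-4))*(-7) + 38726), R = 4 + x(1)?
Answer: 78851/39426 ≈ 2.0000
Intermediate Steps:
x(U) = U (x(U) = U + 0 = U)
R = 5 (R = 4 + 1 = 5)
h = -78851/39426 (h = -2 + 1/((((5*1)*5)*(-4))*(-7) + 38726) = -2 + 1/(((5*5)*(-4))*(-7) + 38726) = -2 + 1/((25*(-4))*(-7) + 38726) = -2 + 1/(-100*(-7) + 38726) = -2 + 1/(700 + 38726) = -2 + 1/39426 = -78851/39426 ≈ -2.0000)
-h = -1*(-78851/39426) = 78851/39426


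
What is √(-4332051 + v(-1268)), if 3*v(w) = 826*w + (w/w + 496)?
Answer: 12*I*√32507 ≈ 2163.6*I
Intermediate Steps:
v(w) = 497/3 + 826*w/3 (v(w) = (826*w + (w/w + 496))/3 = (826*w + (1 + 496))/3 = (826*w + 497)/3 = (497 + 826*w)/3 = 497/3 + 826*w/3)
√(-4332051 + v(-1268)) = √(-4332051 + (497/3 + (826/3)*(-1268))) = √(-4332051 + (497/3 - 1047368/3)) = √(-4332051 - 348957) = √(-4681008) = 12*I*√32507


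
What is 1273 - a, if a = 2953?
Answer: -1680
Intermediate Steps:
1273 - a = 1273 - 1*2953 = 1273 - 2953 = -1680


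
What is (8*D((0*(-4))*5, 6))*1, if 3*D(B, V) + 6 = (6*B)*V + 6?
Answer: 0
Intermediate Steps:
D(B, V) = 2*B*V (D(B, V) = -2 + ((6*B)*V + 6)/3 = -2 + (6*B*V + 6)/3 = -2 + (6 + 6*B*V)/3 = -2 + (2 + 2*B*V) = 2*B*V)
(8*D((0*(-4))*5, 6))*1 = (8*(2*((0*(-4))*5)*6))*1 = (8*(2*(0*5)*6))*1 = (8*(2*0*6))*1 = (8*0)*1 = 0*1 = 0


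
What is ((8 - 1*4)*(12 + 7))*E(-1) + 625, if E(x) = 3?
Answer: 853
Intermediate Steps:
((8 - 1*4)*(12 + 7))*E(-1) + 625 = ((8 - 1*4)*(12 + 7))*3 + 625 = ((8 - 4)*19)*3 + 625 = (4*19)*3 + 625 = 76*3 + 625 = 228 + 625 = 853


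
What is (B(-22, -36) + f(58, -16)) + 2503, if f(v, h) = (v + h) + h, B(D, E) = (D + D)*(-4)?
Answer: 2705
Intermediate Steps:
B(D, E) = -8*D (B(D, E) = (2*D)*(-4) = -8*D)
f(v, h) = v + 2*h (f(v, h) = (h + v) + h = v + 2*h)
(B(-22, -36) + f(58, -16)) + 2503 = (-8*(-22) + (58 + 2*(-16))) + 2503 = (176 + (58 - 32)) + 2503 = (176 + 26) + 2503 = 202 + 2503 = 2705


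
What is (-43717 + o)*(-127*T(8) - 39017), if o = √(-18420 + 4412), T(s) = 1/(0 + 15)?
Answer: 25591144894/15 - 1170764*I*√3502/15 ≈ 1.7061e+9 - 4.6189e+6*I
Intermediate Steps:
T(s) = 1/15
o = 2*I*√3502 (o = √(-14008) = 2*I*√3502 ≈ 118.36*I)
(-43717 + o)*(-127*T(8) - 39017) = (-43717 + 2*I*√3502)*(-127*1/15 - 39017) = (-43717 + 2*I*√3502)*(-127/15 - 39017) = (-43717 + 2*I*√3502)*(-585382/15) = 25591144894/15 - 1170764*I*√3502/15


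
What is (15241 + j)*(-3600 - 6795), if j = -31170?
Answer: 165581955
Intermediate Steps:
(15241 + j)*(-3600 - 6795) = (15241 - 31170)*(-3600 - 6795) = -15929*(-10395) = 165581955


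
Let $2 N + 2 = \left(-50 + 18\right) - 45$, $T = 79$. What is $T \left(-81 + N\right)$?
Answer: $- \frac{19039}{2} \approx -9519.5$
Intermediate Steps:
$N = - \frac{79}{2}$ ($N = -1 + \frac{\left(-50 + 18\right) - 45}{2} = -1 + \frac{-32 - 45}{2} = -1 + \frac{1}{2} \left(-77\right) = -1 - \frac{77}{2} = - \frac{79}{2} \approx -39.5$)
$T \left(-81 + N\right) = 79 \left(-81 - \frac{79}{2}\right) = 79 \left(- \frac{241}{2}\right) = - \frac{19039}{2}$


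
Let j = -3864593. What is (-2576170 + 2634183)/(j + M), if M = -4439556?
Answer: -58013/8304149 ≈ -0.0069860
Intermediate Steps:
(-2576170 + 2634183)/(j + M) = (-2576170 + 2634183)/(-3864593 - 4439556) = 58013/(-8304149) = 58013*(-1/8304149) = -58013/8304149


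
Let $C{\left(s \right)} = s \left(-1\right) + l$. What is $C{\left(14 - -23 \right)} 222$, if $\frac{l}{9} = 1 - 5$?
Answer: $-16206$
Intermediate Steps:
$l = -36$ ($l = 9 \left(1 - 5\right) = 9 \left(-4\right) = -36$)
$C{\left(s \right)} = -36 - s$ ($C{\left(s \right)} = s \left(-1\right) - 36 = - s - 36 = -36 - s$)
$C{\left(14 - -23 \right)} 222 = \left(-36 - \left(14 - -23\right)\right) 222 = \left(-36 - \left(14 + 23\right)\right) 222 = \left(-36 - 37\right) 222 = \left(-73\right) 222 = -16206$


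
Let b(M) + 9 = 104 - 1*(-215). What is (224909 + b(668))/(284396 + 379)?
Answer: 75073/94925 ≈ 0.79087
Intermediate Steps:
b(M) = 310 (b(M) = -9 + (104 - 1*(-215)) = -9 + (104 + 215) = -9 + 319 = 310)
(224909 + b(668))/(284396 + 379) = (224909 + 310)/(284396 + 379) = 225219/284775 = 225219*(1/284775) = 75073/94925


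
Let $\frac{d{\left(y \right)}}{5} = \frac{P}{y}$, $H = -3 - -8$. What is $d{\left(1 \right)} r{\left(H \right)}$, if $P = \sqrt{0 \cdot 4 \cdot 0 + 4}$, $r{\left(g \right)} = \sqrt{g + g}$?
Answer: $10 \sqrt{10} \approx 31.623$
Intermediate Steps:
$H = 5$ ($H = -3 + 8 = 5$)
$r{\left(g \right)} = \sqrt{2} \sqrt{g}$ ($r{\left(g \right)} = \sqrt{2 g} = \sqrt{2} \sqrt{g}$)
$P = 2$ ($P = \sqrt{0 \cdot 0 + 4} = \sqrt{0 + 4} = \sqrt{4} = 2$)
$d{\left(y \right)} = \frac{10}{y}$ ($d{\left(y \right)} = 5 \frac{2}{y} = \frac{10}{y}$)
$d{\left(1 \right)} r{\left(H \right)} = \frac{10}{1} \sqrt{2} \sqrt{5} = 10 \cdot 1 \sqrt{10} = 10 \sqrt{10}$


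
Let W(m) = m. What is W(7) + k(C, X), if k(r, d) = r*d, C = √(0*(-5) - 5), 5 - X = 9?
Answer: 7 - 4*I*√5 ≈ 7.0 - 8.9443*I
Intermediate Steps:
X = -4 (X = 5 - 1*9 = 5 - 9 = -4)
C = I*√5 (C = √(0 - 5) = √(-5) = I*√5 ≈ 2.2361*I)
k(r, d) = d*r
W(7) + k(C, X) = 7 - 4*I*√5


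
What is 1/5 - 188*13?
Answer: -12219/5 ≈ -2443.8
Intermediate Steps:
1/5 - 188*13 = 1/5 - 47*52 = 1/5 - 2444 = -12219/5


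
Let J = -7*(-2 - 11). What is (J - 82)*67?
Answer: 603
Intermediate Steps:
J = 91 (J = -7*(-13) = 91)
(J - 82)*67 = (91 - 82)*67 = 9*67 = 603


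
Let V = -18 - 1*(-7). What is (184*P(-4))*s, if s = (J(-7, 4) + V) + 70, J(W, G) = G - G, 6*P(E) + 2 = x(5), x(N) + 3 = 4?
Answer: -5428/3 ≈ -1809.3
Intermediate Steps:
V = -11 (V = -18 + 7 = -11)
x(N) = 1 (x(N) = -3 + 4 = 1)
P(E) = -1/6 (P(E) = -1/3 + (1/6)*1 = -1/3 + 1/6 = -1/6)
J(W, G) = 0
s = 59 (s = (0 - 11) + 70 = -11 + 70 = 59)
(184*P(-4))*s = (184*(-1/6))*59 = -92/3*59 = -5428/3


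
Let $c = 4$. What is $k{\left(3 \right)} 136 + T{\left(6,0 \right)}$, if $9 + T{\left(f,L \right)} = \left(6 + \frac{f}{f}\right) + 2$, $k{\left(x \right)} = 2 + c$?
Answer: $816$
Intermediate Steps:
$k{\left(x \right)} = 6$ ($k{\left(x \right)} = 2 + 4 = 6$)
$T{\left(f,L \right)} = 0$ ($T{\left(f,L \right)} = -9 + \left(\left(6 + \frac{f}{f}\right) + 2\right) = -9 + \left(\left(6 + 1\right) + 2\right) = -9 + \left(7 + 2\right) = -9 + 9 = 0$)
$k{\left(3 \right)} 136 + T{\left(6,0 \right)} = 6 \cdot 136 + 0 = 816 + 0 = 816$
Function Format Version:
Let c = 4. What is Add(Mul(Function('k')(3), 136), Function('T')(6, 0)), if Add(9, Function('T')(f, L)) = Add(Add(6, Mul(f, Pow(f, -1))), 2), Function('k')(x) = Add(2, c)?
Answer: 816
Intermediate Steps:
Function('k')(x) = 6 (Function('k')(x) = Add(2, 4) = 6)
Function('T')(f, L) = 0 (Function('T')(f, L) = Add(-9, Add(Add(6, Mul(f, Pow(f, -1))), 2)) = Add(-9, Add(Add(6, 1), 2)) = Add(-9, Add(7, 2)) = Add(-9, 9) = 0)
Add(Mul(Function('k')(3), 136), Function('T')(6, 0)) = Add(Mul(6, 136), 0) = Add(816, 0) = 816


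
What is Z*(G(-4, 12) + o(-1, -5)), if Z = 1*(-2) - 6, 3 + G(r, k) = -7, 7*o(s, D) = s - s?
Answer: 80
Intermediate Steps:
o(s, D) = 0 (o(s, D) = (s - s)/7 = (⅐)*0 = 0)
G(r, k) = -10 (G(r, k) = -3 - 7 = -10)
Z = -8 (Z = -2 - 6 = -8)
Z*(G(-4, 12) + o(-1, -5)) = -8*(-10 + 0) = -8*(-10) = 80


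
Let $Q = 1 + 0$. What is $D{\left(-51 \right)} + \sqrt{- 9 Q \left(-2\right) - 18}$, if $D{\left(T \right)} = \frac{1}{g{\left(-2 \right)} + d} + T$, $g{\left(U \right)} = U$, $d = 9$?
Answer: $- \frac{356}{7} \approx -50.857$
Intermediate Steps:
$Q = 1$
$D{\left(T \right)} = \frac{1}{7} + T$ ($D{\left(T \right)} = \frac{1}{-2 + 9} + T = \frac{1}{7} + T$)
$D{\left(-51 \right)} + \sqrt{- 9 Q \left(-2\right) - 18} = \left(\frac{1}{7} - 51\right) + \sqrt{\left(-9\right) 1 \left(-2\right) - 18} = - \frac{356}{7} + \sqrt{\left(-9\right) \left(-2\right) - 18} = - \frac{356}{7} + \sqrt{18 - 18} = - \frac{356}{7} + \sqrt{0} = - \frac{356}{7} + 0 = - \frac{356}{7}$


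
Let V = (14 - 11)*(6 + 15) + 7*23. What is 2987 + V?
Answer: 3211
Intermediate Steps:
V = 224 (V = 3*21 + 161 = 63 + 161 = 224)
2987 + V = 2987 + 224 = 3211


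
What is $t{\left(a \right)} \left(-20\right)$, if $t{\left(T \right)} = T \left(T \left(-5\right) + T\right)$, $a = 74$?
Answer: $438080$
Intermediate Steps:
$t{\left(T \right)} = - 4 T^{2}$ ($t{\left(T \right)} = T \left(- 5 T + T\right) = T \left(- 4 T\right) = - 4 T^{2}$)
$t{\left(a \right)} \left(-20\right) = - 4 \cdot 74^{2} \left(-20\right) = \left(-4\right) 5476 \left(-20\right) = \left(-21904\right) \left(-20\right) = 438080$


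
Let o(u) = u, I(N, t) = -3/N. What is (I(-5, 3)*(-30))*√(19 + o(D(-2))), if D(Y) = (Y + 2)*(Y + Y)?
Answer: -18*√19 ≈ -78.460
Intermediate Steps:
D(Y) = 2*Y*(2 + Y) (D(Y) = (2 + Y)*(2*Y) = 2*Y*(2 + Y))
(I(-5, 3)*(-30))*√(19 + o(D(-2))) = (-3/(-5)*(-30))*√(19 + 2*(-2)*(2 - 2)) = (-3*(-⅕)*(-30))*√(19 + 2*(-2)*0) = ((⅗)*(-30))*√(19 + 0) = -18*√19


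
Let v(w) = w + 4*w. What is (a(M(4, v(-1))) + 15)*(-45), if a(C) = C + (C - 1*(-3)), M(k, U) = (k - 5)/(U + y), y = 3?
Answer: -855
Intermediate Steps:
v(w) = 5*w
M(k, U) = (-5 + k)/(3 + U) (M(k, U) = (k - 5)/(U + 3) = (-5 + k)/(3 + U))
a(C) = 3 + 2*C (a(C) = C + (C + 3) = C + (3 + C) = 3 + 2*C)
(a(M(4, v(-1))) + 15)*(-45) = ((3 + 2*((-5 + 4)/(3 + 5*(-1)))) + 15)*(-45) = ((3 + 2*(-1/(3 - 5))) + 15)*(-45) = ((3 + 2*(-1/(-2))) + 15)*(-45) = ((3 + 2*(-½*(-1))) + 15)*(-45) = ((3 + 2*(½)) + 15)*(-45) = ((3 + 1) + 15)*(-45) = (4 + 15)*(-45) = 19*(-45) = -855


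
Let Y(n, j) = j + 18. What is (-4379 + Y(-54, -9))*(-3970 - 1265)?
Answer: 22876950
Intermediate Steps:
Y(n, j) = 18 + j
(-4379 + Y(-54, -9))*(-3970 - 1265) = (-4379 + (18 - 9))*(-3970 - 1265) = (-4379 + 9)*(-5235) = -4370*(-5235) = 22876950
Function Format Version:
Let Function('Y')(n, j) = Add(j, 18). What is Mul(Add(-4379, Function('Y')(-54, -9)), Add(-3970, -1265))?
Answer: 22876950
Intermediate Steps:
Function('Y')(n, j) = Add(18, j)
Mul(Add(-4379, Function('Y')(-54, -9)), Add(-3970, -1265)) = Mul(Add(-4379, Add(18, -9)), Add(-3970, -1265)) = Mul(Add(-4379, 9), -5235) = Mul(-4370, -5235) = 22876950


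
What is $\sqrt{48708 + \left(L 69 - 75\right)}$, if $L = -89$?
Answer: $2 \sqrt{10623} \approx 206.14$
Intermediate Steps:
$\sqrt{48708 + \left(L 69 - 75\right)} = \sqrt{48708 - 6216} = \sqrt{42492} = 2 \sqrt{10623}$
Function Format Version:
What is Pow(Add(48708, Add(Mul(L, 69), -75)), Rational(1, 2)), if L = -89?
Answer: Mul(2, Pow(10623, Rational(1, 2))) ≈ 206.14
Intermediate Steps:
Pow(Add(48708, Add(Mul(L, 69), -75)), Rational(1, 2)) = Pow(Add(48708, Add(Mul(-89, 69), -75)), Rational(1, 2)) = Pow(Add(48708, Add(-6141, -75)), Rational(1, 2)) = Pow(Add(48708, -6216), Rational(1, 2)) = Pow(42492, Rational(1, 2)) = Mul(2, Pow(10623, Rational(1, 2)))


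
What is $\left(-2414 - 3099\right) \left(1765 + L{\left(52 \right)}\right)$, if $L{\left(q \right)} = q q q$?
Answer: $-784902349$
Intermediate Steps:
$L{\left(q \right)} = q^{3}$ ($L{\left(q \right)} = q^{2} q = q^{3}$)
$\left(-2414 - 3099\right) \left(1765 + L{\left(52 \right)}\right) = \left(-2414 - 3099\right) \left(1765 + 52^{3}\right) = - 5513 \left(1765 + 140608\right) = \left(-5513\right) 142373 = -784902349$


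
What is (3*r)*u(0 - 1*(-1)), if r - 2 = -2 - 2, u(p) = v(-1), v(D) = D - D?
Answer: 0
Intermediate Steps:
v(D) = 0
u(p) = 0
r = -2 (r = 2 + (-2 - 2) = 2 - 4 = -2)
(3*r)*u(0 - 1*(-1)) = (3*(-2))*0 = -6*0 = 0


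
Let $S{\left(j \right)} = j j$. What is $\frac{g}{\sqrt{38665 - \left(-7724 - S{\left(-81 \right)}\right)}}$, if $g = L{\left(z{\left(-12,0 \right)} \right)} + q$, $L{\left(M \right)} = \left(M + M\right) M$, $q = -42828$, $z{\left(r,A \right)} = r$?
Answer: $- \frac{1418 \sqrt{2118}}{353} \approx -184.87$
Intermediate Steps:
$S{\left(j \right)} = j^{2}$
$L{\left(M \right)} = 2 M^{2}$ ($L{\left(M \right)} = 2 M M = 2 M^{2}$)
$g = -42540$ ($g = 2 \left(-12\right)^{2} - 42828 = 2 \cdot 144 - 42828 = 288 - 42828 = -42540$)
$\frac{g}{\sqrt{38665 - \left(-7724 - S{\left(-81 \right)}\right)}} = - \frac{42540}{\sqrt{38665 + \left(\left(13949 + \left(-81\right)^{2}\right) - 6225\right)}} = - \frac{42540}{\sqrt{38665 + \left(\left(13949 + 6561\right) - 6225\right)}} = - \frac{42540}{\sqrt{38665 + \left(20510 - 6225\right)}} = - \frac{42540}{\sqrt{38665 + 14285}} = - \frac{42540}{\sqrt{52950}} = - \frac{42540}{5 \sqrt{2118}} = - 42540 \frac{\sqrt{2118}}{10590} = - \frac{1418 \sqrt{2118}}{353}$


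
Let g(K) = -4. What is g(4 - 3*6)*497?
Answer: -1988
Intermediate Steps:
g(4 - 3*6)*497 = -4*497 = -1988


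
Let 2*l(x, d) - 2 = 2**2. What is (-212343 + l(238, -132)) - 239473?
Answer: -451813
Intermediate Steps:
l(x, d) = 3 (l(x, d) = 1 + (1/2)*2**2 = 1 + (1/2)*4 = 1 + 2 = 3)
(-212343 + l(238, -132)) - 239473 = (-212343 + 3) - 239473 = -212340 - 239473 = -451813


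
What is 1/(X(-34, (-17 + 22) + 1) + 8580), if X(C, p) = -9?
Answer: 1/8571 ≈ 0.00011667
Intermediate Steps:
1/(X(-34, (-17 + 22) + 1) + 8580) = 1/(-9 + 8580) = 1/8571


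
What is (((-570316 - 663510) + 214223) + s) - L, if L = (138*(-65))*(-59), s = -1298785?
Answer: -2847618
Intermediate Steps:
L = 529230 (L = -8970*(-59) = 529230)
(((-570316 - 663510) + 214223) + s) - L = (((-570316 - 663510) + 214223) - 1298785) - 1*529230 = ((-1233826 + 214223) - 1298785) - 529230 = (-1019603 - 1298785) - 529230 = -2318388 - 529230 = -2847618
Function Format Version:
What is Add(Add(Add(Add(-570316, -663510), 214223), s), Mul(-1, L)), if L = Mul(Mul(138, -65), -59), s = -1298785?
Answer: -2847618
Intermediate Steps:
L = 529230 (L = Mul(-8970, -59) = 529230)
Add(Add(Add(Add(-570316, -663510), 214223), s), Mul(-1, L)) = Add(Add(Add(Add(-570316, -663510), 214223), -1298785), Mul(-1, 529230)) = Add(Add(Add(-1233826, 214223), -1298785), -529230) = Add(Add(-1019603, -1298785), -529230) = Add(-2318388, -529230) = -2847618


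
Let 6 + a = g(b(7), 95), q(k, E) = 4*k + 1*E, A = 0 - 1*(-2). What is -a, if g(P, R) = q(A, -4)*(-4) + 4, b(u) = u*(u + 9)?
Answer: 18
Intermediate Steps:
A = 2 (A = 0 + 2 = 2)
b(u) = u*(9 + u)
q(k, E) = E + 4*k (q(k, E) = 4*k + E = E + 4*k)
g(P, R) = -12 (g(P, R) = (-4 + 4*2)*(-4) + 4 = (-4 + 8)*(-4) + 4 = 4*(-4) + 4 = -16 + 4 = -12)
a = -18 (a = -6 - 12 = -18)
-a = -1*(-18) = 18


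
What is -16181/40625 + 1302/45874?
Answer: -344696722/931815625 ≈ -0.36992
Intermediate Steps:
-16181/40625 + 1302/45874 = -16181*1/40625 + 1302*(1/45874) = -16181/40625 + 651/22937 = -344696722/931815625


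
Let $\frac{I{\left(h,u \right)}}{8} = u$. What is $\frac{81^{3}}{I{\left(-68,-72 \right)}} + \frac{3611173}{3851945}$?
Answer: $- \frac{227222385233}{246524480} \approx -921.7$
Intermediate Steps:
$I{\left(h,u \right)} = 8 u$
$\frac{81^{3}}{I{\left(-68,-72 \right)}} + \frac{3611173}{3851945} = \frac{81^{3}}{8 \left(-72\right)} + \frac{3611173}{3851945} = \frac{531441}{-576} + 3611173 \cdot \frac{1}{3851945} = 531441 \left(- \frac{1}{576}\right) + \frac{3611173}{3851945} = - \frac{59049}{64} + \frac{3611173}{3851945} = - \frac{227222385233}{246524480}$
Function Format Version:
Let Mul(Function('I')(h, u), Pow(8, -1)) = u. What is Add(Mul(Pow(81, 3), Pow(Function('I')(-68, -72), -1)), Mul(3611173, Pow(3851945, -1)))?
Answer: Rational(-227222385233, 246524480) ≈ -921.70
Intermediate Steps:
Function('I')(h, u) = Mul(8, u)
Add(Mul(Pow(81, 3), Pow(Function('I')(-68, -72), -1)), Mul(3611173, Pow(3851945, -1))) = Add(Mul(Pow(81, 3), Pow(Mul(8, -72), -1)), Mul(3611173, Pow(3851945, -1))) = Add(Mul(531441, Pow(-576, -1)), Mul(3611173, Rational(1, 3851945))) = Add(Mul(531441, Rational(-1, 576)), Rational(3611173, 3851945)) = Add(Rational(-59049, 64), Rational(3611173, 3851945)) = Rational(-227222385233, 246524480)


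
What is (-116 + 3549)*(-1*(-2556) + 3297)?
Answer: 20093349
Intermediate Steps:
(-116 + 3549)*(-1*(-2556) + 3297) = 3433*(2556 + 3297) = 3433*5853 = 20093349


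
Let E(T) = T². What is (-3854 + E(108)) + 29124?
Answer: 36934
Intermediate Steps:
(-3854 + E(108)) + 29124 = (-3854 + 108²) + 29124 = (-3854 + 11664) + 29124 = 7810 + 29124 = 36934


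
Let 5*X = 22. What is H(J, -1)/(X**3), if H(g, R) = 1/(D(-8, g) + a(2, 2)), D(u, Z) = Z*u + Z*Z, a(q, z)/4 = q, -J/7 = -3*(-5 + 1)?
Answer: 125/82372928 ≈ 1.5175e-6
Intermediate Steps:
X = 22/5 (X = (1/5)*22 = 22/5 ≈ 4.4000)
J = -84 (J = -(-21)*(-5 + 1) = -(-21)*(-4) = -7*12 = -84)
a(q, z) = 4*q
D(u, Z) = Z**2 + Z*u (D(u, Z) = Z*u + Z**2 = Z**2 + Z*u)
H(g, R) = 1/(8 + g*(-8 + g)) (H(g, R) = 1/(g*(g - 8) + 4*2) = 1/(g*(-8 + g) + 8) = 1/(8 + g*(-8 + g)))
H(J, -1)/(X**3) = 1/((8 - 84*(-8 - 84))*((22/5)**3)) = 1/((8 - 84*(-92))*(10648/125)) = (125/10648)/(8 + 7728) = (125/10648)/7736 = (1/7736)*(125/10648) = 125/82372928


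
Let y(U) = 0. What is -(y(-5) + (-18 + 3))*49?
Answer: 735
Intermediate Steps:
-(y(-5) + (-18 + 3))*49 = -(0 + (-18 + 3))*49 = -(0 - 15)*49 = -(-15)*49 = -1*(-735) = 735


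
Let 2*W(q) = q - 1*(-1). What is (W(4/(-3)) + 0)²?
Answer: 1/36 ≈ 0.027778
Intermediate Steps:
W(q) = ½ + q/2 (W(q) = (q - 1*(-1))/2 = (q + 1)/2 = (1 + q)/2 = ½ + q/2)
(W(4/(-3)) + 0)² = ((½ + (4/(-3))/2) + 0)² = ((½ + (4*(-⅓))/2) + 0)² = ((½ + (½)*(-4/3)) + 0)² = ((½ - ⅔) + 0)² = (-⅙ + 0)² = (-⅙)² = 1/36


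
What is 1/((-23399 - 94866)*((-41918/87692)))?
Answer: 43846/2478716135 ≈ 1.7689e-5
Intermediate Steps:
1/((-23399 - 94866)*((-41918/87692))) = 1/((-118265)*((-41918*1/87692))) = -1/(118265*(-20959/43846)) = -1/118265*(-43846/20959) = 43846/2478716135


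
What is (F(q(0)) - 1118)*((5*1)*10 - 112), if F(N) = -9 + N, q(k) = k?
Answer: 69874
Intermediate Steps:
(F(q(0)) - 1118)*((5*1)*10 - 112) = ((-9 + 0) - 1118)*((5*1)*10 - 112) = (-9 - 1118)*(5*10 - 112) = -1127*(50 - 112) = -1127*(-62) = 69874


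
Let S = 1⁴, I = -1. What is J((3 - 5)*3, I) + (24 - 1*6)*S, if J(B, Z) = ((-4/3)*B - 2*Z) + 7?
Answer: 35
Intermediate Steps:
J(B, Z) = 7 - 2*Z - 4*B/3 (J(B, Z) = ((-4*⅓)*B - 2*Z) + 7 = (-4*B/3 - 2*Z) + 7 = (-2*Z - 4*B/3) + 7 = 7 - 2*Z - 4*B/3)
S = 1
J((3 - 5)*3, I) + (24 - 1*6)*S = (7 - 2*(-1) - 4*(3 - 5)*3/3) + (24 - 1*6)*1 = (7 + 2 - (-8)*3/3) + (24 - 6)*1 = (7 + 2 - 4/3*(-6)) + 18*1 = (7 + 2 + 8) + 18 = 17 + 18 = 35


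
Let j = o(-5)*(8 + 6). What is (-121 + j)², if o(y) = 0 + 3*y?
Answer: 109561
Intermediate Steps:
o(y) = 3*y
j = -210 (j = (3*(-5))*(8 + 6) = -15*14 = -210)
(-121 + j)² = (-121 - 210)² = (-331)² = 109561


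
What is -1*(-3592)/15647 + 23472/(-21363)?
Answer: -96843496/111422287 ≈ -0.86916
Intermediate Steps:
-1*(-3592)/15647 + 23472/(-21363) = 3592*(1/15647) + 23472*(-1/21363) = 3592/15647 - 7824/7121 = -96843496/111422287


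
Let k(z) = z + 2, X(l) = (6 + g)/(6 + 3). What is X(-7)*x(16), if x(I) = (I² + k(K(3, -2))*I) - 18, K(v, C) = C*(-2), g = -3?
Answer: 334/3 ≈ 111.33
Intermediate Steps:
K(v, C) = -2*C
X(l) = ⅓ (X(l) = (6 - 3)/(6 + 3) = 3/9 = 3*(⅑) = ⅓)
k(z) = 2 + z
x(I) = -18 + I² + 6*I (x(I) = (I² + (2 - 2*(-2))*I) - 18 = (I² + (2 + 4)*I) - 18 = (I² + 6*I) - 18 = -18 + I² + 6*I)
X(-7)*x(16) = (-18 + 16² + 6*16)/3 = (-18 + 256 + 96)/3 = (⅓)*334 = 334/3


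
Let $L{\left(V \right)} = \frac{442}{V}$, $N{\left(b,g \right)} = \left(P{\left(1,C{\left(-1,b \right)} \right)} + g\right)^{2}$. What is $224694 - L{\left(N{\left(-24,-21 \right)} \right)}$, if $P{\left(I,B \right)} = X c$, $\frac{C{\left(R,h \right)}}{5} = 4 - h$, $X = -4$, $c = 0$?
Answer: $\frac{99089612}{441} \approx 2.2469 \cdot 10^{5}$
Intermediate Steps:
$C{\left(R,h \right)} = 20 - 5 h$ ($C{\left(R,h \right)} = 5 \left(4 - h\right) = 20 - 5 h$)
$P{\left(I,B \right)} = 0$ ($P{\left(I,B \right)} = \left(-4\right) 0 = 0$)
$N{\left(b,g \right)} = g^{2}$ ($N{\left(b,g \right)} = \left(0 + g\right)^{2} = g^{2}$)
$224694 - L{\left(N{\left(-24,-21 \right)} \right)} = 224694 - \frac{442}{\left(-21\right)^{2}} = 224694 - \frac{442}{441} = \frac{99089612}{441}$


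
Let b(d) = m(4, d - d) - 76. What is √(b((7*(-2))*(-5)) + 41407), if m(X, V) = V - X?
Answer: 17*√143 ≈ 203.29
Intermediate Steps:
b(d) = -80 (b(d) = ((d - d) - 1*4) - 76 = (0 - 4) - 76 = -4 - 76 = -80)
√(b((7*(-2))*(-5)) + 41407) = √(-80 + 41407) = √41327 = 17*√143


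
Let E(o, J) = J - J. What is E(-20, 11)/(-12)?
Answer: 0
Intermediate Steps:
E(o, J) = 0
E(-20, 11)/(-12) = 0/(-12) = 0*(-1/12) = 0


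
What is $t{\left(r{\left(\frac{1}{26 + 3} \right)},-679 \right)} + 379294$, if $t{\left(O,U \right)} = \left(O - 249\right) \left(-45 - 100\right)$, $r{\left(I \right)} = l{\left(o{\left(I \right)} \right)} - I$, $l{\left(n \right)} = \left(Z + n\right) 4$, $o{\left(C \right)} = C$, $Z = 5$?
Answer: $412484$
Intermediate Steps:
$l{\left(n \right)} = 20 + 4 n$ ($l{\left(n \right)} = \left(5 + n\right) 4 = 20 + 4 n$)
$r{\left(I \right)} = 20 + 3 I$ ($r{\left(I \right)} = \left(20 + 4 I\right) - I = 20 + 3 I$)
$t{\left(O,U \right)} = 36105 - 145 O$ ($t{\left(O,U \right)} = \left(-249 + O\right) \left(-145\right) = 36105 - 145 O$)
$t{\left(r{\left(\frac{1}{26 + 3} \right)},-679 \right)} + 379294 = \left(36105 - 145 \left(20 + \frac{3}{26 + 3}\right)\right) + 379294 = \left(36105 - 145 \left(20 + \frac{3}{29}\right)\right) + 379294 = \left(36105 - 2915\right) + 379294 = 33190 + 379294 = 412484$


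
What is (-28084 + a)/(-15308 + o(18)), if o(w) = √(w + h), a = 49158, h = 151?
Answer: -21074/15295 ≈ -1.3778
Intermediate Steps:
o(w) = √(151 + w) (o(w) = √(w + 151) = √(151 + w))
(-28084 + a)/(-15308 + o(18)) = (-28084 + 49158)/(-15308 + √(151 + 18)) = 21074/(-15308 + √169) = 21074/(-15308 + 13) = 21074/(-15295) = 21074*(-1/15295) = -21074/15295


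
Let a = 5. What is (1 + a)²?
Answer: 36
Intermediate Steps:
(1 + a)² = (1 + 5)² = 6² = 36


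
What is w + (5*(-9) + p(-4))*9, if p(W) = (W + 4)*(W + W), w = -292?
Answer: -697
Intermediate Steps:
p(W) = 2*W*(4 + W) (p(W) = (4 + W)*(2*W) = 2*W*(4 + W))
w + (5*(-9) + p(-4))*9 = -292 + (5*(-9) + 2*(-4)*(4 - 4))*9 = -292 + (-45 + 2*(-4)*0)*9 = -292 + (-45 + 0)*9 = -292 - 45*9 = -292 - 405 = -697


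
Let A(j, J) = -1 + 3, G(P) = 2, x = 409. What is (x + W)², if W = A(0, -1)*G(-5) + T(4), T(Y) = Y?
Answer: 173889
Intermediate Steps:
A(j, J) = 2
W = 8 (W = 2*2 + 4 = 4 + 4 = 8)
(x + W)² = (409 + 8)² = 417² = 173889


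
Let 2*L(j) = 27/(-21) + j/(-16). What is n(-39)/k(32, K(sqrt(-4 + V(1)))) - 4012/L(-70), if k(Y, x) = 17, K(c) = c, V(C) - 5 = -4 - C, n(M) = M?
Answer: -7645595/2941 ≈ -2599.7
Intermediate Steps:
V(C) = 1 - C (V(C) = 5 + (-4 - C) = 1 - C)
L(j) = -9/14 - j/32 (L(j) = (27/(-21) + j/(-16))/2 = (27*(-1/21) + j*(-1/16))/2 = (-9/7 - j/16)/2 = -9/14 - j/32)
n(-39)/k(32, K(sqrt(-4 + V(1)))) - 4012/L(-70) = -39/17 - 4012/(-9/14 - 1/32*(-70)) = -39*1/17 - 4012/(-9/14 + 35/16) = -39/17 - 4012/173/112 = -39/17 - 4012*112/173 = -39/17 - 449344/173 = -7645595/2941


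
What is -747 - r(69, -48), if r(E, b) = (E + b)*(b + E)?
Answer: -1188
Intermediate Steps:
r(E, b) = (E + b)² (r(E, b) = (E + b)*(E + b) = (E + b)²)
-747 - r(69, -48) = -747 - (69 - 48)² = -747 - 1*21² = -747 - 1*441 = -747 - 441 = -1188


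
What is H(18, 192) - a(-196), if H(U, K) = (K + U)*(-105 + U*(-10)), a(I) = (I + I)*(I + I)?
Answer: -213514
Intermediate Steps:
a(I) = 4*I**2 (a(I) = (2*I)*(2*I) = 4*I**2)
H(U, K) = (-105 - 10*U)*(K + U) (H(U, K) = (K + U)*(-105 - 10*U) = (-105 - 10*U)*(K + U))
H(18, 192) - a(-196) = (-105*192 - 105*18 - 10*18**2 - 10*192*18) - 4*(-196)**2 = (-20160 - 1890 - 10*324 - 34560) - 4*38416 = (-20160 - 1890 - 3240 - 34560) - 1*153664 = -59850 - 153664 = -213514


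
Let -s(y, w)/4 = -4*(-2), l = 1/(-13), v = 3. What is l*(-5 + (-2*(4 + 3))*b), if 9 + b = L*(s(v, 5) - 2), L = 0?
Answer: -121/13 ≈ -9.3077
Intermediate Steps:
l = -1/13 ≈ -0.076923
s(y, w) = -32 (s(y, w) = -(-16)*(-2) = -4*8 = -32)
b = -9 (b = -9 + 0*(-32 - 2) = -9 + 0*(-34) = -9 + 0 = -9)
l*(-5 + (-2*(4 + 3))*b) = -(-5 - 2*(4 + 3)*(-9))/13 = -(-5 - 2*7*(-9))/13 = -(-5 - 14*(-9))/13 = -(-5 + 126)/13 = -1/13*121 = -121/13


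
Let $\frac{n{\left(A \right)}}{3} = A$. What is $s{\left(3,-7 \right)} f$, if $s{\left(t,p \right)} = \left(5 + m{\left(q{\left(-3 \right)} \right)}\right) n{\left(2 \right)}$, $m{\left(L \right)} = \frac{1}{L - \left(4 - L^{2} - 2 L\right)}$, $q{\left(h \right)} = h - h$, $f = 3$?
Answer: $\frac{171}{2} \approx 85.5$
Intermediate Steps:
$q{\left(h \right)} = 0$
$n{\left(A \right)} = 3 A$
$m{\left(L \right)} = \frac{1}{-4 + L^{2} + 3 L}$ ($m{\left(L \right)} = \frac{1}{L + \left(-4 + L^{2} + 2 L\right)} = \frac{1}{-4 + L^{2} + 3 L}$)
$s{\left(t,p \right)} = \frac{57}{2}$ ($s{\left(t,p \right)} = \left(5 + \frac{1}{-4 + 0^{2} + 3 \cdot 0}\right) 3 \cdot 2 = \left(5 + \frac{1}{-4 + 0 + 0}\right) 6 = \left(5 + \frac{1}{-4}\right) 6 = \left(5 - \frac{1}{4}\right) 6 = \frac{19}{4} \cdot 6 = \frac{57}{2}$)
$s{\left(3,-7 \right)} f = \frac{57}{2} \cdot 3 = \frac{171}{2}$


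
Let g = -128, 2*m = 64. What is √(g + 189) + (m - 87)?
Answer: -55 + √61 ≈ -47.190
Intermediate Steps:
m = 32 (m = (½)*64 = 32)
√(g + 189) + (m - 87) = √(-128 + 189) + (32 - 87) = √61 - 55 = -55 + √61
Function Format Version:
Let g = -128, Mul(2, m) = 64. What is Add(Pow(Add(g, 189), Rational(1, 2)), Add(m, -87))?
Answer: Add(-55, Pow(61, Rational(1, 2))) ≈ -47.190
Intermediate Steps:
m = 32 (m = Mul(Rational(1, 2), 64) = 32)
Add(Pow(Add(g, 189), Rational(1, 2)), Add(m, -87)) = Add(Pow(Add(-128, 189), Rational(1, 2)), Add(32, -87)) = Add(Pow(61, Rational(1, 2)), -55) = Add(-55, Pow(61, Rational(1, 2)))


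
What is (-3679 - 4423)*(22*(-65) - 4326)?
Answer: 46635112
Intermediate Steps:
(-3679 - 4423)*(22*(-65) - 4326) = -8102*(-1430 - 4326) = -8102*(-5756) = 46635112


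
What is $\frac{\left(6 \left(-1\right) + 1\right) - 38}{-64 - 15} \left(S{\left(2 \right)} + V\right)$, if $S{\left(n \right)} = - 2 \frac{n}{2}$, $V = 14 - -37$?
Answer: $\frac{2107}{79} \approx 26.671$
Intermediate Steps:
$V = 51$ ($V = 14 + 37 = 51$)
$S{\left(n \right)} = - n$ ($S{\left(n \right)} = - 2 n \frac{1}{2} = - 2 \frac{n}{2} = - n$)
$\frac{\left(6 \left(-1\right) + 1\right) - 38}{-64 - 15} \left(S{\left(2 \right)} + V\right) = \frac{\left(6 \left(-1\right) + 1\right) - 38}{-64 - 15} \left(\left(-1\right) 2 + 51\right) = \frac{\left(-6 + 1\right) - 38}{-79} \left(-2 + 51\right) = \left(-5 - 38\right) \left(- \frac{1}{79}\right) 49 = \left(-43\right) \left(- \frac{1}{79}\right) 49 = \frac{43}{79} \cdot 49 = \frac{2107}{79}$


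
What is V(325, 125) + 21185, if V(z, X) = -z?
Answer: 20860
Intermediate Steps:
V(325, 125) + 21185 = -1*325 + 21185 = -325 + 21185 = 20860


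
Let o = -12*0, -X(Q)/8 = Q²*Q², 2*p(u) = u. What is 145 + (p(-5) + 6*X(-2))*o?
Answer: 145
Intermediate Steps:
p(u) = u/2
X(Q) = -8*Q⁴ (X(Q) = -8*Q²*Q² = -8*Q⁴)
o = 0
145 + (p(-5) + 6*X(-2))*o = 145 + ((½)*(-5) + 6*(-8*(-2)⁴))*0 = 145 + (-5/2 + 6*(-8*16))*0 = 145 + (-5/2 + 6*(-128))*0 = 145 + (-5/2 - 768)*0 = 145 - 1541/2*0 = 145 + 0 = 145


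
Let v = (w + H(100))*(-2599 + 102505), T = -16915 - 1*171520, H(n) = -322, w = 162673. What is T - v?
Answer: -16220027441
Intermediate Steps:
T = -188435 (T = -16915 - 171520 = -188435)
v = 16219839006 (v = (162673 - 322)*(-2599 + 102505) = 162351*99906 = 16219839006)
T - v = -188435 - 1*16219839006 = -188435 - 16219839006 = -16220027441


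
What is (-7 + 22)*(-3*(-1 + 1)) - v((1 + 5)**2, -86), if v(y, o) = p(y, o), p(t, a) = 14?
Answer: -14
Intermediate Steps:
v(y, o) = 14
(-7 + 22)*(-3*(-1 + 1)) - v((1 + 5)**2, -86) = (-7 + 22)*(-3*(-1 + 1)) - 1*14 = 15*(-3*0) - 14 = 15*0 - 14 = 0 - 14 = -14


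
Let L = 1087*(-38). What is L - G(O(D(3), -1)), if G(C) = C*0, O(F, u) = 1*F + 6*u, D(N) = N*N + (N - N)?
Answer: -41306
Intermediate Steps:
D(N) = N² (D(N) = N² + 0 = N²)
O(F, u) = F + 6*u
G(C) = 0
L = -41306
L - G(O(D(3), -1)) = -41306 - 1*0 = -41306 + 0 = -41306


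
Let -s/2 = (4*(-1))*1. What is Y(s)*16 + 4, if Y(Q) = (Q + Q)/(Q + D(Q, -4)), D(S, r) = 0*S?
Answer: 36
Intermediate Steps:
D(S, r) = 0
s = 8 (s = -2*4*(-1) = -(-8) = -2*(-4) = 8)
Y(Q) = 2 (Y(Q) = (Q + Q)/(Q + 0) = (2*Q)/Q = 2)
Y(s)*16 + 4 = 2*16 + 4 = 32 + 4 = 36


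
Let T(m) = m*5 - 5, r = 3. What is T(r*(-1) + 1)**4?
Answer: 50625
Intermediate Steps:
T(m) = -5 + 5*m (T(m) = 5*m - 5 = -5 + 5*m)
T(r*(-1) + 1)**4 = (-5 + 5*(3*(-1) + 1))**4 = (-5 + 5*(-3 + 1))**4 = (-5 + 5*(-2))**4 = (-5 - 10)**4 = (-15)**4 = 50625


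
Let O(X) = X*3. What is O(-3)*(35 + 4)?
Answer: -351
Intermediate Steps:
O(X) = 3*X
O(-3)*(35 + 4) = (3*(-3))*(35 + 4) = -9*39 = -351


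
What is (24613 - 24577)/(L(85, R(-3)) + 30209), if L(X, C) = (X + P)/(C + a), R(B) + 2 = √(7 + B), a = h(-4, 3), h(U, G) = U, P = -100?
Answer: 144/120851 ≈ 0.0011915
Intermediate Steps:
a = -4
R(B) = -2 + √(7 + B)
L(X, C) = (-100 + X)/(-4 + C) (L(X, C) = (X - 100)/(C - 4) = (-100 + X)/(-4 + C))
(24613 - 24577)/(L(85, R(-3)) + 30209) = (24613 - 24577)/((-100 + 85)/(-4 + (-2 + √(7 - 3))) + 30209) = 36/(-15/(-4 + (-2 + √4)) + 30209) = 36/(-15/(-4 + (-2 + 2)) + 30209) = 36/(-15/(-4 + 0) + 30209) = 36/(-15/(-4) + 30209) = 36/(-¼*(-15) + 30209) = 36/(15/4 + 30209) = 36/(120851/4) = 36*(4/120851) = 144/120851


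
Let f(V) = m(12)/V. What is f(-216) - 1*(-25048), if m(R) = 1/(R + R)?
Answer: 129848831/5184 ≈ 25048.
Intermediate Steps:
m(R) = 1/(2*R)
f(V) = 1/(24*V) (f(V) = ((½)/12)/V = ((½)*(1/12))/V = 1/(24*V))
f(-216) - 1*(-25048) = (1/24)/(-216) - 1*(-25048) = (1/24)*(-1/216) + 25048 = -1/5184 + 25048 = 129848831/5184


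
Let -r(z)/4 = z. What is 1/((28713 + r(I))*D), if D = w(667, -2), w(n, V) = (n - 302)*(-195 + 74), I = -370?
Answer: -1/1333473845 ≈ -7.4992e-10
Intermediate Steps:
r(z) = -4*z
w(n, V) = 36542 - 121*n (w(n, V) = (-302 + n)*(-121) = 36542 - 121*n)
D = -44165 (D = 36542 - 121*667 = 36542 - 80707 = -44165)
1/((28713 + r(I))*D) = 1/((28713 - 4*(-370))*(-44165)) = -1/44165/(28713 + 1480) = -1/44165/30193 = (1/30193)*(-1/44165) = -1/1333473845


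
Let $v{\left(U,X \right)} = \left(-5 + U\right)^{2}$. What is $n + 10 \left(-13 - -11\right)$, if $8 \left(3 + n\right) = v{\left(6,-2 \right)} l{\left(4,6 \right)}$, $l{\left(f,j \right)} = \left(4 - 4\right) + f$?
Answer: $- \frac{45}{2} \approx -22.5$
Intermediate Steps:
$l{\left(f,j \right)} = f$ ($l{\left(f,j \right)} = 0 + f = f$)
$n = - \frac{5}{2}$ ($n = -3 + \frac{\left(-5 + 6\right)^{2} \cdot 4}{8} = -3 + \frac{1^{2} \cdot 4}{8} = -3 + \frac{1 \cdot 4}{8} = -3 + \frac{1}{8} \cdot 4 = -3 + \frac{1}{2} = - \frac{5}{2} \approx -2.5$)
$n + 10 \left(-13 - -11\right) = - \frac{5}{2} + 10 \left(-13 - -11\right) = - \frac{5}{2} + 10 \left(-13 + 11\right) = - \frac{5}{2} + 10 \left(-2\right) = - \frac{5}{2} - 20 = - \frac{45}{2}$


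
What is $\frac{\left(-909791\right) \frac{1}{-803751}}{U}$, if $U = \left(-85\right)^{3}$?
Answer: $- \frac{909791}{493603582875} \approx -1.8432 \cdot 10^{-6}$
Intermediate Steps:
$U = -614125$
$\frac{\left(-909791\right) \frac{1}{-803751}}{U} = \frac{\left(-909791\right) \frac{1}{-803751}}{-614125} = \left(-909791\right) \left(- \frac{1}{803751}\right) \left(- \frac{1}{614125}\right) = \frac{909791}{803751} \left(- \frac{1}{614125}\right) = - \frac{909791}{493603582875}$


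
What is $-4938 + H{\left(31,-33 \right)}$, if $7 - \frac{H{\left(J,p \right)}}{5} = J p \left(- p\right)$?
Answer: $163892$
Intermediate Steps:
$H{\left(J,p \right)} = 35 + 5 J p^{2}$ ($H{\left(J,p \right)} = 35 - 5 J p \left(- p\right) = 35 - 5 \left(- J p^{2}\right) = 35 + 5 J p^{2}$)
$-4938 + H{\left(31,-33 \right)} = -4938 + \left(35 + 5 \cdot 31 \left(-33\right)^{2}\right) = -4938 + \left(35 + 5 \cdot 31 \cdot 1089\right) = -4938 + \left(35 + 168795\right) = -4938 + 168830 = 163892$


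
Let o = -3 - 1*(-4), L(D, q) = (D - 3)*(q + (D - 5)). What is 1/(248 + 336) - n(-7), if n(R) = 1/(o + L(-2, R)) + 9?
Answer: -373689/41464 ≈ -9.0124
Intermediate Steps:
L(D, q) = (-3 + D)*(-5 + D + q) (L(D, q) = (-3 + D)*(q + (-5 + D)) = (-3 + D)*(-5 + D + q))
o = 1 (o = -3 + 4 = 1)
n(R) = 9 + 1/(36 - 5*R) (n(R) = 1/(1 + (15 + (-2)**2 - 8*(-2) - 3*R - 2*R)) + 9 = 1/(1 + (15 + 4 + 16 - 3*R - 2*R)) + 9 = 1/(1 + (35 - 5*R)) + 9 = 1/(36 - 5*R) + 9 = 9 + 1/(36 - 5*R))
1/(248 + 336) - n(-7) = 1/(248 + 336) - 5*(-65 + 9*(-7))/(-36 + 5*(-7)) = 1/584 - 5*(-65 - 63)/(-36 - 35) = 1/584 - 5*(-128)/(-71) = 1/584 - 5*(-1)*(-128)/71 = 1/584 - 1*640/71 = 1/584 - 640/71 = -373689/41464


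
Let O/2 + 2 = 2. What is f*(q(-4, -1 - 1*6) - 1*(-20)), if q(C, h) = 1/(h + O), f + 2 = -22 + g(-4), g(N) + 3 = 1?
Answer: -3614/7 ≈ -516.29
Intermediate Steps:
O = 0 (O = -4 + 2*2 = -4 + 4 = 0)
g(N) = -2 (g(N) = -3 + 1 = -2)
f = -26 (f = -2 + (-22 - 2) = -2 - 24 = -26)
q(C, h) = 1/h (q(C, h) = 1/(h + 0) = 1/h)
f*(q(-4, -1 - 1*6) - 1*(-20)) = -26*(1/(-1 - 1*6) - 1*(-20)) = -26*(1/(-1 - 6) + 20) = -26*(1/(-7) + 20) = -26*(-⅐ + 20) = -26*139/7 = -3614/7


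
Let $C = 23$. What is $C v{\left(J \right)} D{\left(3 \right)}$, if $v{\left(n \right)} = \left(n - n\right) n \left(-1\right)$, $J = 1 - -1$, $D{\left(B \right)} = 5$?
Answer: $0$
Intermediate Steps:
$J = 2$ ($J = 1 + 1 = 2$)
$v{\left(n \right)} = 0$ ($v{\left(n \right)} = 0 n \left(-1\right) = 0 \left(-1\right) = 0$)
$C v{\left(J \right)} D{\left(3 \right)} = 23 \cdot 0 \cdot 5 = 0 \cdot 5 = 0$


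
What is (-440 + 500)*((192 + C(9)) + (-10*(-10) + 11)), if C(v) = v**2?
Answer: 23040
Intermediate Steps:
(-440 + 500)*((192 + C(9)) + (-10*(-10) + 11)) = (-440 + 500)*((192 + 9**2) + (-10*(-10) + 11)) = 60*((192 + 81) + (100 + 11)) = 60*(273 + 111) = 60*384 = 23040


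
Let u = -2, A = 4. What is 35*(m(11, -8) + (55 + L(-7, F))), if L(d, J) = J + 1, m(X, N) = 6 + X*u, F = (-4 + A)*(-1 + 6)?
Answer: 1400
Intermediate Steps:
F = 0 (F = (-4 + 4)*(-1 + 6) = 0*5 = 0)
m(X, N) = 6 - 2*X (m(X, N) = 6 + X*(-2) = 6 - 2*X)
L(d, J) = 1 + J
35*(m(11, -8) + (55 + L(-7, F))) = 35*((6 - 2*11) + (55 + (1 + 0))) = 35*((6 - 22) + (55 + 1)) = 35*(-16 + 56) = 35*40 = 1400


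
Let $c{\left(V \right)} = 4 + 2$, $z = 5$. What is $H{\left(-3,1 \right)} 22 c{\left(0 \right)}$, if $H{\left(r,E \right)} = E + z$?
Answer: $792$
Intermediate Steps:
$H{\left(r,E \right)} = 5 + E$ ($H{\left(r,E \right)} = E + 5 = 5 + E$)
$c{\left(V \right)} = 6$
$H{\left(-3,1 \right)} 22 c{\left(0 \right)} = \left(5 + 1\right) 22 \cdot 6 = 6 \cdot 22 \cdot 6 = 132 \cdot 6 = 792$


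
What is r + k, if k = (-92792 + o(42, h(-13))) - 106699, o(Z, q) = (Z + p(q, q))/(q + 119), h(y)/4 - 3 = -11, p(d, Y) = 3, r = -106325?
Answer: -8868649/29 ≈ -3.0582e+5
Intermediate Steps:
h(y) = -32 (h(y) = 12 + 4*(-11) = 12 - 44 = -32)
o(Z, q) = (3 + Z)/(119 + q) (o(Z, q) = (Z + 3)/(q + 119) = (3 + Z)/(119 + q))
k = -5785224/29 (k = (-92792 + (3 + 42)/(119 - 32)) - 106699 = (-92792 + 45/87) - 106699 = (-92792 + (1/87)*45) - 106699 = (-92792 + 15/29) - 106699 = -2690953/29 - 106699 = -5785224/29 ≈ -1.9949e+5)
r + k = -106325 - 5785224/29 = -8868649/29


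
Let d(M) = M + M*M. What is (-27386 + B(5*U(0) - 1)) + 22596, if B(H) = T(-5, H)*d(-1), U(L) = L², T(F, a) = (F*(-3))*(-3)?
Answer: -4790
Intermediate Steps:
d(M) = M + M²
T(F, a) = 9*F (T(F, a) = -3*F*(-3) = 9*F)
B(H) = 0 (B(H) = (9*(-5))*(-(1 - 1)) = -(-45)*0 = -45*0 = 0)
(-27386 + B(5*U(0) - 1)) + 22596 = (-27386 + 0) + 22596 = -27386 + 22596 = -4790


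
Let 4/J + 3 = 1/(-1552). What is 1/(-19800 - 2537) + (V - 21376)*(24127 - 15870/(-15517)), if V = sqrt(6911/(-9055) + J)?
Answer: -178764294303195165/346603229 + 374394529*I*sqrt(3727665804148545)/654338467795 ≈ -5.1576e+8 + 34934.0*I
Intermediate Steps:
J = -6208/4657 (J = 4/(-3 + 1/(-1552)) = 4/(-3 - 1/1552) = 4/(-4657/1552) = 4*(-1552/4657) = -6208/4657 ≈ -1.3330)
V = I*sqrt(3727665804148545)/42169135 (V = sqrt(6911/(-9055) - 6208/4657) = sqrt(6911*(-1/9055) - 6208/4657) = sqrt(-6911/9055 - 6208/4657) = sqrt(-88397967/42169135) = I*sqrt(3727665804148545)/42169135 ≈ 1.4479*I)
1/(-19800 - 2537) + (V - 21376)*(24127 - 15870/(-15517)) = 1/(-19800 - 2537) + (I*sqrt(3727665804148545)/42169135 - 21376)*(24127 - 15870/(-15517)) = 1/(-22337) + (-21376 + I*sqrt(3727665804148545)/42169135)*(24127 - 15870*(-1/15517)) = -1/22337 + (-21376 + I*sqrt(3727665804148545)/42169135)*(24127 + 15870/15517) = -1/22337 + (-21376 + I*sqrt(3727665804148545)/42169135)*(374394529/15517) = -1/22337 + (-8003057451904/15517 + 374394529*I*sqrt(3727665804148545)/654338467795) = -178764294303195165/346603229 + 374394529*I*sqrt(3727665804148545)/654338467795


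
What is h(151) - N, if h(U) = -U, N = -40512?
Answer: 40361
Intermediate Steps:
h(151) - N = -1*151 - 1*(-40512) = -151 + 40512 = 40361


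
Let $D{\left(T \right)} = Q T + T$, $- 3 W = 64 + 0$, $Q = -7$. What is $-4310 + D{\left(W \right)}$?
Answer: $-4182$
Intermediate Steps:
$W = - \frac{64}{3}$ ($W = - \frac{64 + 0}{3} = \left(- \frac{1}{3}\right) 64 = - \frac{64}{3} \approx -21.333$)
$D{\left(T \right)} = - 6 T$ ($D{\left(T \right)} = - 7 T + T = - 6 T$)
$-4310 + D{\left(W \right)} = -4310 - -128 = -4310 + 128 = -4182$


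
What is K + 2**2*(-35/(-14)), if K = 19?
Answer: 29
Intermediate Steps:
K + 2**2*(-35/(-14)) = 19 + 2**2*(-35/(-14)) = 19 + 4*(-35*(-1/14)) = 19 + 4*(5/2) = 19 + 10 = 29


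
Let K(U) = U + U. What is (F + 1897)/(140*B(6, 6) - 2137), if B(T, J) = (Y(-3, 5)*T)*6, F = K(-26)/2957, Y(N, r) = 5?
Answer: 5609377/68197291 ≈ 0.082252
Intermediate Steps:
K(U) = 2*U
F = -52/2957 (F = (2*(-26))/2957 = -52*1/2957 = -52/2957 ≈ -0.017585)
B(T, J) = 30*T (B(T, J) = (5*T)*6 = 30*T)
(F + 1897)/(140*B(6, 6) - 2137) = (-52/2957 + 1897)/(140*(30*6) - 2137) = 5609377/(2957*(140*180 - 2137)) = 5609377/(2957*(25200 - 2137)) = (5609377/2957)/23063 = (5609377/2957)*(1/23063) = 5609377/68197291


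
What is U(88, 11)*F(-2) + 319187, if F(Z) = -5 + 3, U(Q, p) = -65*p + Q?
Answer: 320441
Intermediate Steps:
U(Q, p) = Q - 65*p
F(Z) = -2
U(88, 11)*F(-2) + 319187 = (88 - 65*11)*(-2) + 319187 = (88 - 715)*(-2) + 319187 = -627*(-2) + 319187 = 1254 + 319187 = 320441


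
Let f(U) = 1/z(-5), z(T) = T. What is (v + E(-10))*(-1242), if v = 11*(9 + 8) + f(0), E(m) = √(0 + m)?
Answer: -1160028/5 - 1242*I*√10 ≈ -2.3201e+5 - 3927.6*I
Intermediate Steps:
E(m) = √m
f(U) = -⅕ (f(U) = 1/(-5) = -⅕)
v = 934/5 (v = 11*(9 + 8) - ⅕ = 11*17 - ⅕ = 187 - ⅕ = 934/5 ≈ 186.80)
(v + E(-10))*(-1242) = (934/5 + √(-10))*(-1242) = (934/5 + I*√10)*(-1242) = -1160028/5 - 1242*I*√10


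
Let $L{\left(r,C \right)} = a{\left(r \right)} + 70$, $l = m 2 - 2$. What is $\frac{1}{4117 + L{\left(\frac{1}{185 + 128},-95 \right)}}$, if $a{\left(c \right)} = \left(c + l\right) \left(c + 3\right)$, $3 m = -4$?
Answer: $\frac{293907}{1226472349} \approx 0.00023964$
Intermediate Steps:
$m = - \frac{4}{3}$ ($m = \frac{1}{3} \left(-4\right) = - \frac{4}{3} \approx -1.3333$)
$l = - \frac{14}{3}$ ($l = \left(- \frac{4}{3}\right) 2 - 2 = - \frac{8}{3} - 2 = - \frac{14}{3} \approx -4.6667$)
$a{\left(c \right)} = \left(3 + c\right) \left(- \frac{14}{3} + c\right)$ ($a{\left(c \right)} = \left(c - \frac{14}{3}\right) \left(c + 3\right) = \left(- \frac{14}{3} + c\right) \left(3 + c\right) = \left(3 + c\right) \left(- \frac{14}{3} + c\right)$)
$L{\left(r,C \right)} = 56 + r^{2} - \frac{5 r}{3}$ ($L{\left(r,C \right)} = \left(-14 + r^{2} - \frac{5 r}{3}\right) + 70 = 56 + r^{2} - \frac{5 r}{3}$)
$\frac{1}{4117 + L{\left(\frac{1}{185 + 128},-95 \right)}} = \frac{1}{4117 + \left(56 + \left(\frac{1}{185 + 128}\right)^{2} - \frac{5}{3 \left(185 + 128\right)}\right)} = \frac{1}{4117 + \left(56 + \left(\frac{1}{313}\right)^{2} - \frac{5}{3 \cdot 313}\right)} = \frac{1}{4117 + \left(56 + \left(\frac{1}{313}\right)^{2} - \frac{5}{939}\right)} = \frac{1}{4117 + \left(56 + \frac{1}{97969} - \frac{5}{939}\right)} = \frac{1}{4117 + \frac{16457230}{293907}} = \frac{1}{\frac{1226472349}{293907}} = \frac{293907}{1226472349}$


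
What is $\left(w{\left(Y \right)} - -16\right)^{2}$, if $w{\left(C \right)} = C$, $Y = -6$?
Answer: $100$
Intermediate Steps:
$\left(w{\left(Y \right)} - -16\right)^{2} = \left(-6 - -16\right)^{2} = \left(-6 + 16\right)^{2} = 10^{2} = 100$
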